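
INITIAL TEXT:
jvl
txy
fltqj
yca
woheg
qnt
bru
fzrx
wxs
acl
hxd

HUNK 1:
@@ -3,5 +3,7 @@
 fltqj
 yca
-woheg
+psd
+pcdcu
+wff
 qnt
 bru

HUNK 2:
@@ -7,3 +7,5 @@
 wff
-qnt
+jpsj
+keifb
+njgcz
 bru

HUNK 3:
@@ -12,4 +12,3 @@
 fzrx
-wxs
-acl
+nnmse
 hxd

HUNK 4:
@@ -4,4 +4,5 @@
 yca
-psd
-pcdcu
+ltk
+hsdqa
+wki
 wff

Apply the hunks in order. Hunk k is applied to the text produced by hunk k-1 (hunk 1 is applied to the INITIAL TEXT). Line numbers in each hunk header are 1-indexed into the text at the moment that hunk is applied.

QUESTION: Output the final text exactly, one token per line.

Answer: jvl
txy
fltqj
yca
ltk
hsdqa
wki
wff
jpsj
keifb
njgcz
bru
fzrx
nnmse
hxd

Derivation:
Hunk 1: at line 3 remove [woheg] add [psd,pcdcu,wff] -> 13 lines: jvl txy fltqj yca psd pcdcu wff qnt bru fzrx wxs acl hxd
Hunk 2: at line 7 remove [qnt] add [jpsj,keifb,njgcz] -> 15 lines: jvl txy fltqj yca psd pcdcu wff jpsj keifb njgcz bru fzrx wxs acl hxd
Hunk 3: at line 12 remove [wxs,acl] add [nnmse] -> 14 lines: jvl txy fltqj yca psd pcdcu wff jpsj keifb njgcz bru fzrx nnmse hxd
Hunk 4: at line 4 remove [psd,pcdcu] add [ltk,hsdqa,wki] -> 15 lines: jvl txy fltqj yca ltk hsdqa wki wff jpsj keifb njgcz bru fzrx nnmse hxd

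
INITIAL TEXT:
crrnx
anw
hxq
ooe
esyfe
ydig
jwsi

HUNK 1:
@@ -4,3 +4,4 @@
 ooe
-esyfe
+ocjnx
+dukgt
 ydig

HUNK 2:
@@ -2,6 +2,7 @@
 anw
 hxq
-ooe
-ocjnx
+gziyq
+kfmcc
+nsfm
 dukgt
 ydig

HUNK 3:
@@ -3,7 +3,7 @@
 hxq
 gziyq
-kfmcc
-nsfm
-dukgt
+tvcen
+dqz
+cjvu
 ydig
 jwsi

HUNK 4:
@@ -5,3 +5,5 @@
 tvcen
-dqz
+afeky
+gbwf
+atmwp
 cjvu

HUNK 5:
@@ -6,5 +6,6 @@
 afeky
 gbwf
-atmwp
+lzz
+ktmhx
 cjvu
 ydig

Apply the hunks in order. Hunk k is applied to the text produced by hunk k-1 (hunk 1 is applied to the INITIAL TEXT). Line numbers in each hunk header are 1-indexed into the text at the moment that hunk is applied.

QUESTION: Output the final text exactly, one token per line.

Answer: crrnx
anw
hxq
gziyq
tvcen
afeky
gbwf
lzz
ktmhx
cjvu
ydig
jwsi

Derivation:
Hunk 1: at line 4 remove [esyfe] add [ocjnx,dukgt] -> 8 lines: crrnx anw hxq ooe ocjnx dukgt ydig jwsi
Hunk 2: at line 2 remove [ooe,ocjnx] add [gziyq,kfmcc,nsfm] -> 9 lines: crrnx anw hxq gziyq kfmcc nsfm dukgt ydig jwsi
Hunk 3: at line 3 remove [kfmcc,nsfm,dukgt] add [tvcen,dqz,cjvu] -> 9 lines: crrnx anw hxq gziyq tvcen dqz cjvu ydig jwsi
Hunk 4: at line 5 remove [dqz] add [afeky,gbwf,atmwp] -> 11 lines: crrnx anw hxq gziyq tvcen afeky gbwf atmwp cjvu ydig jwsi
Hunk 5: at line 6 remove [atmwp] add [lzz,ktmhx] -> 12 lines: crrnx anw hxq gziyq tvcen afeky gbwf lzz ktmhx cjvu ydig jwsi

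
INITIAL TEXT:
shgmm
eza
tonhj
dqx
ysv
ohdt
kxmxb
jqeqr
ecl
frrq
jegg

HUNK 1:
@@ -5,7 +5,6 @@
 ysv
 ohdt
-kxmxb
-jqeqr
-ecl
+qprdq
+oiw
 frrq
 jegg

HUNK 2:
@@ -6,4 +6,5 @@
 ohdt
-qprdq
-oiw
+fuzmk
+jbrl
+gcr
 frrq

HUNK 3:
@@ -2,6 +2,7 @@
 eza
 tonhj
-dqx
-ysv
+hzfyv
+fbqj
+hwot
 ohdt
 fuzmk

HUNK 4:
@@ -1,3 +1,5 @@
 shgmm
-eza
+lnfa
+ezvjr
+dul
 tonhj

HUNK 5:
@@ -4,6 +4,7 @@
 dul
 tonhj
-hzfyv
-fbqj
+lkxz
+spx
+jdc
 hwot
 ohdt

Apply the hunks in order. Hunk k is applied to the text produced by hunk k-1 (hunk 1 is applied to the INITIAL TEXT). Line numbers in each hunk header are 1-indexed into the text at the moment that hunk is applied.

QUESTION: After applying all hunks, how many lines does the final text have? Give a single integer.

Answer: 15

Derivation:
Hunk 1: at line 5 remove [kxmxb,jqeqr,ecl] add [qprdq,oiw] -> 10 lines: shgmm eza tonhj dqx ysv ohdt qprdq oiw frrq jegg
Hunk 2: at line 6 remove [qprdq,oiw] add [fuzmk,jbrl,gcr] -> 11 lines: shgmm eza tonhj dqx ysv ohdt fuzmk jbrl gcr frrq jegg
Hunk 3: at line 2 remove [dqx,ysv] add [hzfyv,fbqj,hwot] -> 12 lines: shgmm eza tonhj hzfyv fbqj hwot ohdt fuzmk jbrl gcr frrq jegg
Hunk 4: at line 1 remove [eza] add [lnfa,ezvjr,dul] -> 14 lines: shgmm lnfa ezvjr dul tonhj hzfyv fbqj hwot ohdt fuzmk jbrl gcr frrq jegg
Hunk 5: at line 4 remove [hzfyv,fbqj] add [lkxz,spx,jdc] -> 15 lines: shgmm lnfa ezvjr dul tonhj lkxz spx jdc hwot ohdt fuzmk jbrl gcr frrq jegg
Final line count: 15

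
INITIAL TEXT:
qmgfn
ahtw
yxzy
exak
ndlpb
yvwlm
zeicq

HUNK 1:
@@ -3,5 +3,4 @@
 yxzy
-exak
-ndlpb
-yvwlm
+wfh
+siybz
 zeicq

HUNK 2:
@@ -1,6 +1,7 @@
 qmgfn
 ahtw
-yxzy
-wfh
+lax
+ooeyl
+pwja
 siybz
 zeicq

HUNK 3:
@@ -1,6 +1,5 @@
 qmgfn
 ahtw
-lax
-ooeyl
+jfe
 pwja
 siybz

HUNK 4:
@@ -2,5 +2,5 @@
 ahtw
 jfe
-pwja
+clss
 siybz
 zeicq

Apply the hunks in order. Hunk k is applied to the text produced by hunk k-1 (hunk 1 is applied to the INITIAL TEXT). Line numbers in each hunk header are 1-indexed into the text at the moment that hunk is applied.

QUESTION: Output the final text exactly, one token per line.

Hunk 1: at line 3 remove [exak,ndlpb,yvwlm] add [wfh,siybz] -> 6 lines: qmgfn ahtw yxzy wfh siybz zeicq
Hunk 2: at line 1 remove [yxzy,wfh] add [lax,ooeyl,pwja] -> 7 lines: qmgfn ahtw lax ooeyl pwja siybz zeicq
Hunk 3: at line 1 remove [lax,ooeyl] add [jfe] -> 6 lines: qmgfn ahtw jfe pwja siybz zeicq
Hunk 4: at line 2 remove [pwja] add [clss] -> 6 lines: qmgfn ahtw jfe clss siybz zeicq

Answer: qmgfn
ahtw
jfe
clss
siybz
zeicq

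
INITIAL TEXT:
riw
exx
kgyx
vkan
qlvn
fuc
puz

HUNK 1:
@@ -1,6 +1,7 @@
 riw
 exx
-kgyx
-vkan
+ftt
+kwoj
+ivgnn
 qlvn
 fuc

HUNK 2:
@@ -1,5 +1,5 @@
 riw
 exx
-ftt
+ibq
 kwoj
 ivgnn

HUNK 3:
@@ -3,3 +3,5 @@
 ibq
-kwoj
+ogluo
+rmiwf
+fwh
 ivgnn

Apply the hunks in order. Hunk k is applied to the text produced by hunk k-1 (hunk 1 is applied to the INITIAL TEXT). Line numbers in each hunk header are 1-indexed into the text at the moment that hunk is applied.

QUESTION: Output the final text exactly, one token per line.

Answer: riw
exx
ibq
ogluo
rmiwf
fwh
ivgnn
qlvn
fuc
puz

Derivation:
Hunk 1: at line 1 remove [kgyx,vkan] add [ftt,kwoj,ivgnn] -> 8 lines: riw exx ftt kwoj ivgnn qlvn fuc puz
Hunk 2: at line 1 remove [ftt] add [ibq] -> 8 lines: riw exx ibq kwoj ivgnn qlvn fuc puz
Hunk 3: at line 3 remove [kwoj] add [ogluo,rmiwf,fwh] -> 10 lines: riw exx ibq ogluo rmiwf fwh ivgnn qlvn fuc puz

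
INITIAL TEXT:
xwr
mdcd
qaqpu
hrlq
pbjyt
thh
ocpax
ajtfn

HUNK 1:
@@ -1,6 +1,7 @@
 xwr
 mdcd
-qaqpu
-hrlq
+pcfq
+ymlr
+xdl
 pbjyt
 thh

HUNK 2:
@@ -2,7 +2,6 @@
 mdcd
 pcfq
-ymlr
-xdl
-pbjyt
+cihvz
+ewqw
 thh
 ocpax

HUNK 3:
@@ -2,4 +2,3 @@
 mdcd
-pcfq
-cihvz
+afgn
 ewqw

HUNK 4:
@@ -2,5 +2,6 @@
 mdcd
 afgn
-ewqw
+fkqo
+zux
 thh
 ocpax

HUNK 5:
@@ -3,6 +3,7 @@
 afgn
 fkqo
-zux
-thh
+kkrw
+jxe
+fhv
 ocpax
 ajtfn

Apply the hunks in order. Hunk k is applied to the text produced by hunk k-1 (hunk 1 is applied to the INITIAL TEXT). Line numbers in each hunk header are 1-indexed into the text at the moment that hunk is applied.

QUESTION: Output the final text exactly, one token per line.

Hunk 1: at line 1 remove [qaqpu,hrlq] add [pcfq,ymlr,xdl] -> 9 lines: xwr mdcd pcfq ymlr xdl pbjyt thh ocpax ajtfn
Hunk 2: at line 2 remove [ymlr,xdl,pbjyt] add [cihvz,ewqw] -> 8 lines: xwr mdcd pcfq cihvz ewqw thh ocpax ajtfn
Hunk 3: at line 2 remove [pcfq,cihvz] add [afgn] -> 7 lines: xwr mdcd afgn ewqw thh ocpax ajtfn
Hunk 4: at line 2 remove [ewqw] add [fkqo,zux] -> 8 lines: xwr mdcd afgn fkqo zux thh ocpax ajtfn
Hunk 5: at line 3 remove [zux,thh] add [kkrw,jxe,fhv] -> 9 lines: xwr mdcd afgn fkqo kkrw jxe fhv ocpax ajtfn

Answer: xwr
mdcd
afgn
fkqo
kkrw
jxe
fhv
ocpax
ajtfn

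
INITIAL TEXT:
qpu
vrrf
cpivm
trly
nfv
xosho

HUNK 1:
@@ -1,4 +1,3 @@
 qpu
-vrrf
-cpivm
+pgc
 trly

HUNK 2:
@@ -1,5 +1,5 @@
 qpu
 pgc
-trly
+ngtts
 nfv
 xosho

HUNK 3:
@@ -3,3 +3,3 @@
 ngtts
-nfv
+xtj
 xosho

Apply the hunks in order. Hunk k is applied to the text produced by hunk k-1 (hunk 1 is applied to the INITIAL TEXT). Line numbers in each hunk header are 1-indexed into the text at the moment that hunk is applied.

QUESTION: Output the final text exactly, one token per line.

Answer: qpu
pgc
ngtts
xtj
xosho

Derivation:
Hunk 1: at line 1 remove [vrrf,cpivm] add [pgc] -> 5 lines: qpu pgc trly nfv xosho
Hunk 2: at line 1 remove [trly] add [ngtts] -> 5 lines: qpu pgc ngtts nfv xosho
Hunk 3: at line 3 remove [nfv] add [xtj] -> 5 lines: qpu pgc ngtts xtj xosho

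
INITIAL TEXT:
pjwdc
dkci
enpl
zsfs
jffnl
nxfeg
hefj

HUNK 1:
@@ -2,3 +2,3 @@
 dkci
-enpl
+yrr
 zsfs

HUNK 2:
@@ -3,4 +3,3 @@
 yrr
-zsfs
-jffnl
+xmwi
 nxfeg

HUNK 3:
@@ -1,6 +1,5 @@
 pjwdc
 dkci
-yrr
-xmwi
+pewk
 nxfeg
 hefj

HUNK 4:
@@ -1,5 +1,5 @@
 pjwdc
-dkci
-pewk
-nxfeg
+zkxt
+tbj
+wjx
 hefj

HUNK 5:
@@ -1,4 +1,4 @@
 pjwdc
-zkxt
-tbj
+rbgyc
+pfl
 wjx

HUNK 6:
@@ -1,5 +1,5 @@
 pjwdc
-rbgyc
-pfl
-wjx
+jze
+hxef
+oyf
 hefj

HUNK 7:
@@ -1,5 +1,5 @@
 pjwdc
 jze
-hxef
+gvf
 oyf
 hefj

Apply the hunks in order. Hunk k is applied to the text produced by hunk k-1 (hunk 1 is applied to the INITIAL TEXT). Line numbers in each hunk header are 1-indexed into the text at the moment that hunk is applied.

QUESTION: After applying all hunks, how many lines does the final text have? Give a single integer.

Hunk 1: at line 2 remove [enpl] add [yrr] -> 7 lines: pjwdc dkci yrr zsfs jffnl nxfeg hefj
Hunk 2: at line 3 remove [zsfs,jffnl] add [xmwi] -> 6 lines: pjwdc dkci yrr xmwi nxfeg hefj
Hunk 3: at line 1 remove [yrr,xmwi] add [pewk] -> 5 lines: pjwdc dkci pewk nxfeg hefj
Hunk 4: at line 1 remove [dkci,pewk,nxfeg] add [zkxt,tbj,wjx] -> 5 lines: pjwdc zkxt tbj wjx hefj
Hunk 5: at line 1 remove [zkxt,tbj] add [rbgyc,pfl] -> 5 lines: pjwdc rbgyc pfl wjx hefj
Hunk 6: at line 1 remove [rbgyc,pfl,wjx] add [jze,hxef,oyf] -> 5 lines: pjwdc jze hxef oyf hefj
Hunk 7: at line 1 remove [hxef] add [gvf] -> 5 lines: pjwdc jze gvf oyf hefj
Final line count: 5

Answer: 5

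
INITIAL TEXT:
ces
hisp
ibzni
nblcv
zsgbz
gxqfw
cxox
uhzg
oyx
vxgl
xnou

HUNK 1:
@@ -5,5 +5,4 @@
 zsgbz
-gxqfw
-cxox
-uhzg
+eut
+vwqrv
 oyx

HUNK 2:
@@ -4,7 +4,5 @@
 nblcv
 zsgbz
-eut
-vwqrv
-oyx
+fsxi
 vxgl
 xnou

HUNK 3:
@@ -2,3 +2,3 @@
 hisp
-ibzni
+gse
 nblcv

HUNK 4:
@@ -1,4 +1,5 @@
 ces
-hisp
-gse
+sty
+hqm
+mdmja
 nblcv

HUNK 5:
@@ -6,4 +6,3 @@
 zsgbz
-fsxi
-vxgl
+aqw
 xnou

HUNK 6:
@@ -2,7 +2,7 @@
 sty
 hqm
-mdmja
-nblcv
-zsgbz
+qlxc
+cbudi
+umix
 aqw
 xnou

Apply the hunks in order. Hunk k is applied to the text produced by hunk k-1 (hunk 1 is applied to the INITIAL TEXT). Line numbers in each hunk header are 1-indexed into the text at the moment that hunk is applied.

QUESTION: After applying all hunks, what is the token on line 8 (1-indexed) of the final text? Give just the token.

Answer: xnou

Derivation:
Hunk 1: at line 5 remove [gxqfw,cxox,uhzg] add [eut,vwqrv] -> 10 lines: ces hisp ibzni nblcv zsgbz eut vwqrv oyx vxgl xnou
Hunk 2: at line 4 remove [eut,vwqrv,oyx] add [fsxi] -> 8 lines: ces hisp ibzni nblcv zsgbz fsxi vxgl xnou
Hunk 3: at line 2 remove [ibzni] add [gse] -> 8 lines: ces hisp gse nblcv zsgbz fsxi vxgl xnou
Hunk 4: at line 1 remove [hisp,gse] add [sty,hqm,mdmja] -> 9 lines: ces sty hqm mdmja nblcv zsgbz fsxi vxgl xnou
Hunk 5: at line 6 remove [fsxi,vxgl] add [aqw] -> 8 lines: ces sty hqm mdmja nblcv zsgbz aqw xnou
Hunk 6: at line 2 remove [mdmja,nblcv,zsgbz] add [qlxc,cbudi,umix] -> 8 lines: ces sty hqm qlxc cbudi umix aqw xnou
Final line 8: xnou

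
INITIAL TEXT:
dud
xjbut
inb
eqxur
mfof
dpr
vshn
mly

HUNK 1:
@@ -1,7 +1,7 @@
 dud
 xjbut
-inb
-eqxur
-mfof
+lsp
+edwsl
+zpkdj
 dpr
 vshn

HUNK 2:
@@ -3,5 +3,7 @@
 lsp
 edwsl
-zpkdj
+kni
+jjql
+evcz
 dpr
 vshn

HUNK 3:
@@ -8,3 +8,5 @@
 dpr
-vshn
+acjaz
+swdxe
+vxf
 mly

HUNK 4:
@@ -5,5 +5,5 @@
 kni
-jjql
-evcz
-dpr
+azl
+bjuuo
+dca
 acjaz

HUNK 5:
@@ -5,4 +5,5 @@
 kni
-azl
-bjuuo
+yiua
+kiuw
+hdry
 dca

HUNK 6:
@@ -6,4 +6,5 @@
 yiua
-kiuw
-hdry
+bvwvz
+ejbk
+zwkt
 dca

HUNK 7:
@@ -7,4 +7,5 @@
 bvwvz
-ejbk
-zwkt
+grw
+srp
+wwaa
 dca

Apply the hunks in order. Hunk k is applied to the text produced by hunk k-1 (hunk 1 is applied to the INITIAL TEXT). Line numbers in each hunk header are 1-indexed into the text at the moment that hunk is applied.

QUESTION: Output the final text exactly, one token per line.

Hunk 1: at line 1 remove [inb,eqxur,mfof] add [lsp,edwsl,zpkdj] -> 8 lines: dud xjbut lsp edwsl zpkdj dpr vshn mly
Hunk 2: at line 3 remove [zpkdj] add [kni,jjql,evcz] -> 10 lines: dud xjbut lsp edwsl kni jjql evcz dpr vshn mly
Hunk 3: at line 8 remove [vshn] add [acjaz,swdxe,vxf] -> 12 lines: dud xjbut lsp edwsl kni jjql evcz dpr acjaz swdxe vxf mly
Hunk 4: at line 5 remove [jjql,evcz,dpr] add [azl,bjuuo,dca] -> 12 lines: dud xjbut lsp edwsl kni azl bjuuo dca acjaz swdxe vxf mly
Hunk 5: at line 5 remove [azl,bjuuo] add [yiua,kiuw,hdry] -> 13 lines: dud xjbut lsp edwsl kni yiua kiuw hdry dca acjaz swdxe vxf mly
Hunk 6: at line 6 remove [kiuw,hdry] add [bvwvz,ejbk,zwkt] -> 14 lines: dud xjbut lsp edwsl kni yiua bvwvz ejbk zwkt dca acjaz swdxe vxf mly
Hunk 7: at line 7 remove [ejbk,zwkt] add [grw,srp,wwaa] -> 15 lines: dud xjbut lsp edwsl kni yiua bvwvz grw srp wwaa dca acjaz swdxe vxf mly

Answer: dud
xjbut
lsp
edwsl
kni
yiua
bvwvz
grw
srp
wwaa
dca
acjaz
swdxe
vxf
mly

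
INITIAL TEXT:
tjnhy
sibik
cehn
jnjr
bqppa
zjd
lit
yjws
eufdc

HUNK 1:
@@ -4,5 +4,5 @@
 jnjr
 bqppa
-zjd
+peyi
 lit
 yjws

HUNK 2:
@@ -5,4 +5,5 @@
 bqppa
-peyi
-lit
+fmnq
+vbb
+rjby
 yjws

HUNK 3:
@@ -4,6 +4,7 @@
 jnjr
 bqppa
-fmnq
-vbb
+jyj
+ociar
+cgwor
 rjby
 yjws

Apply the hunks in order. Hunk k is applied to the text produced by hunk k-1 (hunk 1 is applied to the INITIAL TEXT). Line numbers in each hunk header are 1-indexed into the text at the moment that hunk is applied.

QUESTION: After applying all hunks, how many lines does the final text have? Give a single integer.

Answer: 11

Derivation:
Hunk 1: at line 4 remove [zjd] add [peyi] -> 9 lines: tjnhy sibik cehn jnjr bqppa peyi lit yjws eufdc
Hunk 2: at line 5 remove [peyi,lit] add [fmnq,vbb,rjby] -> 10 lines: tjnhy sibik cehn jnjr bqppa fmnq vbb rjby yjws eufdc
Hunk 3: at line 4 remove [fmnq,vbb] add [jyj,ociar,cgwor] -> 11 lines: tjnhy sibik cehn jnjr bqppa jyj ociar cgwor rjby yjws eufdc
Final line count: 11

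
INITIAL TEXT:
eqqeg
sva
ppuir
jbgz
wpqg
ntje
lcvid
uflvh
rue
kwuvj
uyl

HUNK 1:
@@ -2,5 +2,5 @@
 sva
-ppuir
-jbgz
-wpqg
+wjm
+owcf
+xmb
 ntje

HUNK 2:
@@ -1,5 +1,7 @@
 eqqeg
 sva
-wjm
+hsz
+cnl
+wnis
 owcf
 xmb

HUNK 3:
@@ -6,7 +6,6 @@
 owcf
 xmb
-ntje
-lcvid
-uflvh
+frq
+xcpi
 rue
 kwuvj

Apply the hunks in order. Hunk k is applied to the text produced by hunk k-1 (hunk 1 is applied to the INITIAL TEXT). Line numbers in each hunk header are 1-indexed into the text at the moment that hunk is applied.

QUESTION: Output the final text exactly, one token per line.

Answer: eqqeg
sva
hsz
cnl
wnis
owcf
xmb
frq
xcpi
rue
kwuvj
uyl

Derivation:
Hunk 1: at line 2 remove [ppuir,jbgz,wpqg] add [wjm,owcf,xmb] -> 11 lines: eqqeg sva wjm owcf xmb ntje lcvid uflvh rue kwuvj uyl
Hunk 2: at line 1 remove [wjm] add [hsz,cnl,wnis] -> 13 lines: eqqeg sva hsz cnl wnis owcf xmb ntje lcvid uflvh rue kwuvj uyl
Hunk 3: at line 6 remove [ntje,lcvid,uflvh] add [frq,xcpi] -> 12 lines: eqqeg sva hsz cnl wnis owcf xmb frq xcpi rue kwuvj uyl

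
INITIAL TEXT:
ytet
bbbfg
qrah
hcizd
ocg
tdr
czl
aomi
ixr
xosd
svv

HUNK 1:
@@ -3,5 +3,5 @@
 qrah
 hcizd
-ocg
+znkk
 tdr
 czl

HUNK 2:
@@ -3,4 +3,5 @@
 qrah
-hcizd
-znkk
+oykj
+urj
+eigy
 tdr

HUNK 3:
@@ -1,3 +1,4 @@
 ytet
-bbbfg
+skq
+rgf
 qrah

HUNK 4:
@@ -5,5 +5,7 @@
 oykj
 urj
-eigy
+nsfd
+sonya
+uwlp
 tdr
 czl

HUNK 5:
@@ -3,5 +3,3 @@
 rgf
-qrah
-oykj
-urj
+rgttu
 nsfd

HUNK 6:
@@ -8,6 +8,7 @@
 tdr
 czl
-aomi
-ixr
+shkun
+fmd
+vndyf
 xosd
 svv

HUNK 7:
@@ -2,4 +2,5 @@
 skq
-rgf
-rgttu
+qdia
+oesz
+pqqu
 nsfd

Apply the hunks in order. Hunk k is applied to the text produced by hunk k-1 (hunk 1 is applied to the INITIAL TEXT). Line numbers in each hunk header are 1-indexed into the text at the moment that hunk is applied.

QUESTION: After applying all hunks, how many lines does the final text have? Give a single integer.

Answer: 15

Derivation:
Hunk 1: at line 3 remove [ocg] add [znkk] -> 11 lines: ytet bbbfg qrah hcizd znkk tdr czl aomi ixr xosd svv
Hunk 2: at line 3 remove [hcizd,znkk] add [oykj,urj,eigy] -> 12 lines: ytet bbbfg qrah oykj urj eigy tdr czl aomi ixr xosd svv
Hunk 3: at line 1 remove [bbbfg] add [skq,rgf] -> 13 lines: ytet skq rgf qrah oykj urj eigy tdr czl aomi ixr xosd svv
Hunk 4: at line 5 remove [eigy] add [nsfd,sonya,uwlp] -> 15 lines: ytet skq rgf qrah oykj urj nsfd sonya uwlp tdr czl aomi ixr xosd svv
Hunk 5: at line 3 remove [qrah,oykj,urj] add [rgttu] -> 13 lines: ytet skq rgf rgttu nsfd sonya uwlp tdr czl aomi ixr xosd svv
Hunk 6: at line 8 remove [aomi,ixr] add [shkun,fmd,vndyf] -> 14 lines: ytet skq rgf rgttu nsfd sonya uwlp tdr czl shkun fmd vndyf xosd svv
Hunk 7: at line 2 remove [rgf,rgttu] add [qdia,oesz,pqqu] -> 15 lines: ytet skq qdia oesz pqqu nsfd sonya uwlp tdr czl shkun fmd vndyf xosd svv
Final line count: 15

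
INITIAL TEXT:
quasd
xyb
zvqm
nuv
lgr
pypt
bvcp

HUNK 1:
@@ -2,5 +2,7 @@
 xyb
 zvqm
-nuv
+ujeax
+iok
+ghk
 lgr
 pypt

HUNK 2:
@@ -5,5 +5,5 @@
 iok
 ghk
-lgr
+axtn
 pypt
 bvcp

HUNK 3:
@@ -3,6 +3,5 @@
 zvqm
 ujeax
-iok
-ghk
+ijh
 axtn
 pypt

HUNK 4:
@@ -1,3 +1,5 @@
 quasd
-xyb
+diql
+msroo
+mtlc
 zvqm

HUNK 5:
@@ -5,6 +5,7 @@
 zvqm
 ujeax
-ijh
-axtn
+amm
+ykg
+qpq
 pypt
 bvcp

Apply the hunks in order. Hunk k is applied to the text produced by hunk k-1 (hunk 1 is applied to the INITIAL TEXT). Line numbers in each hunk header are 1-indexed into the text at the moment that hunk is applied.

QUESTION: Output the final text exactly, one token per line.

Answer: quasd
diql
msroo
mtlc
zvqm
ujeax
amm
ykg
qpq
pypt
bvcp

Derivation:
Hunk 1: at line 2 remove [nuv] add [ujeax,iok,ghk] -> 9 lines: quasd xyb zvqm ujeax iok ghk lgr pypt bvcp
Hunk 2: at line 5 remove [lgr] add [axtn] -> 9 lines: quasd xyb zvqm ujeax iok ghk axtn pypt bvcp
Hunk 3: at line 3 remove [iok,ghk] add [ijh] -> 8 lines: quasd xyb zvqm ujeax ijh axtn pypt bvcp
Hunk 4: at line 1 remove [xyb] add [diql,msroo,mtlc] -> 10 lines: quasd diql msroo mtlc zvqm ujeax ijh axtn pypt bvcp
Hunk 5: at line 5 remove [ijh,axtn] add [amm,ykg,qpq] -> 11 lines: quasd diql msroo mtlc zvqm ujeax amm ykg qpq pypt bvcp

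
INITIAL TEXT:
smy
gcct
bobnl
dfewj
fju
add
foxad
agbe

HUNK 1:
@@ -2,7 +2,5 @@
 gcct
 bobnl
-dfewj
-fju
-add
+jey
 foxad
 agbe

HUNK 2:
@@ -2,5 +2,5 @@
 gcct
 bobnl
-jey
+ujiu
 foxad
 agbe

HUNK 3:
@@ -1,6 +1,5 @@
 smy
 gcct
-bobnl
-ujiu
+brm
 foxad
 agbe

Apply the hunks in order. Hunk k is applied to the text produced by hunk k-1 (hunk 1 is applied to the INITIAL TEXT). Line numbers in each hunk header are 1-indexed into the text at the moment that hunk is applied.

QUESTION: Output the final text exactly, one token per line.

Answer: smy
gcct
brm
foxad
agbe

Derivation:
Hunk 1: at line 2 remove [dfewj,fju,add] add [jey] -> 6 lines: smy gcct bobnl jey foxad agbe
Hunk 2: at line 2 remove [jey] add [ujiu] -> 6 lines: smy gcct bobnl ujiu foxad agbe
Hunk 3: at line 1 remove [bobnl,ujiu] add [brm] -> 5 lines: smy gcct brm foxad agbe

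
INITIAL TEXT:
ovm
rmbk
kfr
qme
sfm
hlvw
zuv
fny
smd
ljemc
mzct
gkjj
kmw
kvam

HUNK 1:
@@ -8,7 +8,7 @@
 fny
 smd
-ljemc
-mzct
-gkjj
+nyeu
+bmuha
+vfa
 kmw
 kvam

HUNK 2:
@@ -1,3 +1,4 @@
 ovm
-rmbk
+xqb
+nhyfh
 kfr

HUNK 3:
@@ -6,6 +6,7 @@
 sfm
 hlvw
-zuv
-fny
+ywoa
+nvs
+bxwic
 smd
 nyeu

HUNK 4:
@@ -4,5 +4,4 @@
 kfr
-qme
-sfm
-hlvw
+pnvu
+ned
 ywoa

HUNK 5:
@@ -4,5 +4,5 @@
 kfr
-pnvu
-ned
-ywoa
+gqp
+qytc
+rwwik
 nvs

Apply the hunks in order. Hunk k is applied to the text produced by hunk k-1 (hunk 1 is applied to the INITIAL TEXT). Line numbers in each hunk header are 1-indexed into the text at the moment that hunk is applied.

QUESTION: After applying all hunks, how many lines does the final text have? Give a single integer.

Hunk 1: at line 8 remove [ljemc,mzct,gkjj] add [nyeu,bmuha,vfa] -> 14 lines: ovm rmbk kfr qme sfm hlvw zuv fny smd nyeu bmuha vfa kmw kvam
Hunk 2: at line 1 remove [rmbk] add [xqb,nhyfh] -> 15 lines: ovm xqb nhyfh kfr qme sfm hlvw zuv fny smd nyeu bmuha vfa kmw kvam
Hunk 3: at line 6 remove [zuv,fny] add [ywoa,nvs,bxwic] -> 16 lines: ovm xqb nhyfh kfr qme sfm hlvw ywoa nvs bxwic smd nyeu bmuha vfa kmw kvam
Hunk 4: at line 4 remove [qme,sfm,hlvw] add [pnvu,ned] -> 15 lines: ovm xqb nhyfh kfr pnvu ned ywoa nvs bxwic smd nyeu bmuha vfa kmw kvam
Hunk 5: at line 4 remove [pnvu,ned,ywoa] add [gqp,qytc,rwwik] -> 15 lines: ovm xqb nhyfh kfr gqp qytc rwwik nvs bxwic smd nyeu bmuha vfa kmw kvam
Final line count: 15

Answer: 15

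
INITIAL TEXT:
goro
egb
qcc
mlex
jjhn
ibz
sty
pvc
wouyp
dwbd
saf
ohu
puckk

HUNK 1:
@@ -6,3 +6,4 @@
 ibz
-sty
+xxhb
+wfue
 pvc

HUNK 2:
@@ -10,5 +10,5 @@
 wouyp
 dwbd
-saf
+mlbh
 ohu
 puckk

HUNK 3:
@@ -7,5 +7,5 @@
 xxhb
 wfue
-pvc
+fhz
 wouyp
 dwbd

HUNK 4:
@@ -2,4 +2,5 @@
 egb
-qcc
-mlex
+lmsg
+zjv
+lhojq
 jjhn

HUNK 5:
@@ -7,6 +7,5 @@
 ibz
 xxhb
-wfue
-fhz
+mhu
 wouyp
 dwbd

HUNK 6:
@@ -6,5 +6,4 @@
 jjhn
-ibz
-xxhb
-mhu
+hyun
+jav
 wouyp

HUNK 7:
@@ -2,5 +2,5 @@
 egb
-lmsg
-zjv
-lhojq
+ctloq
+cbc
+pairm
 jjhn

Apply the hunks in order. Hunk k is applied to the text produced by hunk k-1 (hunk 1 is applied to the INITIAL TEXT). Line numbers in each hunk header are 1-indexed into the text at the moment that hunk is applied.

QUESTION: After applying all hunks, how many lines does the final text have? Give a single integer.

Answer: 13

Derivation:
Hunk 1: at line 6 remove [sty] add [xxhb,wfue] -> 14 lines: goro egb qcc mlex jjhn ibz xxhb wfue pvc wouyp dwbd saf ohu puckk
Hunk 2: at line 10 remove [saf] add [mlbh] -> 14 lines: goro egb qcc mlex jjhn ibz xxhb wfue pvc wouyp dwbd mlbh ohu puckk
Hunk 3: at line 7 remove [pvc] add [fhz] -> 14 lines: goro egb qcc mlex jjhn ibz xxhb wfue fhz wouyp dwbd mlbh ohu puckk
Hunk 4: at line 2 remove [qcc,mlex] add [lmsg,zjv,lhojq] -> 15 lines: goro egb lmsg zjv lhojq jjhn ibz xxhb wfue fhz wouyp dwbd mlbh ohu puckk
Hunk 5: at line 7 remove [wfue,fhz] add [mhu] -> 14 lines: goro egb lmsg zjv lhojq jjhn ibz xxhb mhu wouyp dwbd mlbh ohu puckk
Hunk 6: at line 6 remove [ibz,xxhb,mhu] add [hyun,jav] -> 13 lines: goro egb lmsg zjv lhojq jjhn hyun jav wouyp dwbd mlbh ohu puckk
Hunk 7: at line 2 remove [lmsg,zjv,lhojq] add [ctloq,cbc,pairm] -> 13 lines: goro egb ctloq cbc pairm jjhn hyun jav wouyp dwbd mlbh ohu puckk
Final line count: 13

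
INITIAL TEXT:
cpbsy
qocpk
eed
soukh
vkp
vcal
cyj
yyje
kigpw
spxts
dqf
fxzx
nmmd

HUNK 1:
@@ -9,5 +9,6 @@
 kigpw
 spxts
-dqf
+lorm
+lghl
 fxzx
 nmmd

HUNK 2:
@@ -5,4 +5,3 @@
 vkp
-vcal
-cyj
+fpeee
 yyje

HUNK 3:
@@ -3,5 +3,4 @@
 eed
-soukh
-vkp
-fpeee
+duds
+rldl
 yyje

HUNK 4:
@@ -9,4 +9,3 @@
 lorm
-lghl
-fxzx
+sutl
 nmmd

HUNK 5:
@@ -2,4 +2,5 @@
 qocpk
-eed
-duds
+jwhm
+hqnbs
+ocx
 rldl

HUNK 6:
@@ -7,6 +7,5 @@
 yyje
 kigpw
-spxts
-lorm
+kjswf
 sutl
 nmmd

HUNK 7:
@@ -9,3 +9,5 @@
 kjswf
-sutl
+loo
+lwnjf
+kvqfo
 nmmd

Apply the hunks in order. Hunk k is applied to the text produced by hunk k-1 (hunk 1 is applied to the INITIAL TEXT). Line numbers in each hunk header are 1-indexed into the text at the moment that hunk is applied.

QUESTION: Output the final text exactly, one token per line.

Hunk 1: at line 9 remove [dqf] add [lorm,lghl] -> 14 lines: cpbsy qocpk eed soukh vkp vcal cyj yyje kigpw spxts lorm lghl fxzx nmmd
Hunk 2: at line 5 remove [vcal,cyj] add [fpeee] -> 13 lines: cpbsy qocpk eed soukh vkp fpeee yyje kigpw spxts lorm lghl fxzx nmmd
Hunk 3: at line 3 remove [soukh,vkp,fpeee] add [duds,rldl] -> 12 lines: cpbsy qocpk eed duds rldl yyje kigpw spxts lorm lghl fxzx nmmd
Hunk 4: at line 9 remove [lghl,fxzx] add [sutl] -> 11 lines: cpbsy qocpk eed duds rldl yyje kigpw spxts lorm sutl nmmd
Hunk 5: at line 2 remove [eed,duds] add [jwhm,hqnbs,ocx] -> 12 lines: cpbsy qocpk jwhm hqnbs ocx rldl yyje kigpw spxts lorm sutl nmmd
Hunk 6: at line 7 remove [spxts,lorm] add [kjswf] -> 11 lines: cpbsy qocpk jwhm hqnbs ocx rldl yyje kigpw kjswf sutl nmmd
Hunk 7: at line 9 remove [sutl] add [loo,lwnjf,kvqfo] -> 13 lines: cpbsy qocpk jwhm hqnbs ocx rldl yyje kigpw kjswf loo lwnjf kvqfo nmmd

Answer: cpbsy
qocpk
jwhm
hqnbs
ocx
rldl
yyje
kigpw
kjswf
loo
lwnjf
kvqfo
nmmd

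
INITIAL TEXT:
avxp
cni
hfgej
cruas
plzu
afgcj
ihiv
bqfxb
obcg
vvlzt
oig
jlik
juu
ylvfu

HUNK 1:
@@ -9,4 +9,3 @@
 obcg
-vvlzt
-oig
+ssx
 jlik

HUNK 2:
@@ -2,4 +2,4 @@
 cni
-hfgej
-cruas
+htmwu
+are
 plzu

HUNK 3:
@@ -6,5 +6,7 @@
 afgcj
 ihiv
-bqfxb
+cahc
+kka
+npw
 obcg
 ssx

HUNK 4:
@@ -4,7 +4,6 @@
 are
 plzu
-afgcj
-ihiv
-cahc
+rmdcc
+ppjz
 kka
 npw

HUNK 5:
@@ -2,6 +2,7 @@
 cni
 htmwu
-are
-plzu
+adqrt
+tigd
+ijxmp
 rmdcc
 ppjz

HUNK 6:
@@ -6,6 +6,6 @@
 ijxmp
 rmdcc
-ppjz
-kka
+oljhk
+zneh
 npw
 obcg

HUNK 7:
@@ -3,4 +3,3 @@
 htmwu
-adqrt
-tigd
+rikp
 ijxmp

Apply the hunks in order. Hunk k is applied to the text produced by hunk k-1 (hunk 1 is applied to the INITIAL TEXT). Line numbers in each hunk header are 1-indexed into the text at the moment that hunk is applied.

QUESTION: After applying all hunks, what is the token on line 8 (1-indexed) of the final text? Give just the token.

Answer: zneh

Derivation:
Hunk 1: at line 9 remove [vvlzt,oig] add [ssx] -> 13 lines: avxp cni hfgej cruas plzu afgcj ihiv bqfxb obcg ssx jlik juu ylvfu
Hunk 2: at line 2 remove [hfgej,cruas] add [htmwu,are] -> 13 lines: avxp cni htmwu are plzu afgcj ihiv bqfxb obcg ssx jlik juu ylvfu
Hunk 3: at line 6 remove [bqfxb] add [cahc,kka,npw] -> 15 lines: avxp cni htmwu are plzu afgcj ihiv cahc kka npw obcg ssx jlik juu ylvfu
Hunk 4: at line 4 remove [afgcj,ihiv,cahc] add [rmdcc,ppjz] -> 14 lines: avxp cni htmwu are plzu rmdcc ppjz kka npw obcg ssx jlik juu ylvfu
Hunk 5: at line 2 remove [are,plzu] add [adqrt,tigd,ijxmp] -> 15 lines: avxp cni htmwu adqrt tigd ijxmp rmdcc ppjz kka npw obcg ssx jlik juu ylvfu
Hunk 6: at line 6 remove [ppjz,kka] add [oljhk,zneh] -> 15 lines: avxp cni htmwu adqrt tigd ijxmp rmdcc oljhk zneh npw obcg ssx jlik juu ylvfu
Hunk 7: at line 3 remove [adqrt,tigd] add [rikp] -> 14 lines: avxp cni htmwu rikp ijxmp rmdcc oljhk zneh npw obcg ssx jlik juu ylvfu
Final line 8: zneh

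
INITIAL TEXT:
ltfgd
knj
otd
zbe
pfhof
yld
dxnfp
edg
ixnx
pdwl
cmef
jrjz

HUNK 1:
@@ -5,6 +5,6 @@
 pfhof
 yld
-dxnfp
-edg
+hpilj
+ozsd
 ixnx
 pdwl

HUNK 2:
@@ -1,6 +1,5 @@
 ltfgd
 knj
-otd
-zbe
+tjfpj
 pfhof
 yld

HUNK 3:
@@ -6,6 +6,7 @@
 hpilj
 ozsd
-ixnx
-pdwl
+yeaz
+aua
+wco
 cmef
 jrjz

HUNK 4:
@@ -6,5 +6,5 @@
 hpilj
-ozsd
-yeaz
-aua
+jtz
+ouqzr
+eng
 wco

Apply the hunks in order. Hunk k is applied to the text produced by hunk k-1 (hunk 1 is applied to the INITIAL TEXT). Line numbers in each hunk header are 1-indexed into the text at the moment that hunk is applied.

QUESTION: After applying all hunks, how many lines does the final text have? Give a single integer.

Answer: 12

Derivation:
Hunk 1: at line 5 remove [dxnfp,edg] add [hpilj,ozsd] -> 12 lines: ltfgd knj otd zbe pfhof yld hpilj ozsd ixnx pdwl cmef jrjz
Hunk 2: at line 1 remove [otd,zbe] add [tjfpj] -> 11 lines: ltfgd knj tjfpj pfhof yld hpilj ozsd ixnx pdwl cmef jrjz
Hunk 3: at line 6 remove [ixnx,pdwl] add [yeaz,aua,wco] -> 12 lines: ltfgd knj tjfpj pfhof yld hpilj ozsd yeaz aua wco cmef jrjz
Hunk 4: at line 6 remove [ozsd,yeaz,aua] add [jtz,ouqzr,eng] -> 12 lines: ltfgd knj tjfpj pfhof yld hpilj jtz ouqzr eng wco cmef jrjz
Final line count: 12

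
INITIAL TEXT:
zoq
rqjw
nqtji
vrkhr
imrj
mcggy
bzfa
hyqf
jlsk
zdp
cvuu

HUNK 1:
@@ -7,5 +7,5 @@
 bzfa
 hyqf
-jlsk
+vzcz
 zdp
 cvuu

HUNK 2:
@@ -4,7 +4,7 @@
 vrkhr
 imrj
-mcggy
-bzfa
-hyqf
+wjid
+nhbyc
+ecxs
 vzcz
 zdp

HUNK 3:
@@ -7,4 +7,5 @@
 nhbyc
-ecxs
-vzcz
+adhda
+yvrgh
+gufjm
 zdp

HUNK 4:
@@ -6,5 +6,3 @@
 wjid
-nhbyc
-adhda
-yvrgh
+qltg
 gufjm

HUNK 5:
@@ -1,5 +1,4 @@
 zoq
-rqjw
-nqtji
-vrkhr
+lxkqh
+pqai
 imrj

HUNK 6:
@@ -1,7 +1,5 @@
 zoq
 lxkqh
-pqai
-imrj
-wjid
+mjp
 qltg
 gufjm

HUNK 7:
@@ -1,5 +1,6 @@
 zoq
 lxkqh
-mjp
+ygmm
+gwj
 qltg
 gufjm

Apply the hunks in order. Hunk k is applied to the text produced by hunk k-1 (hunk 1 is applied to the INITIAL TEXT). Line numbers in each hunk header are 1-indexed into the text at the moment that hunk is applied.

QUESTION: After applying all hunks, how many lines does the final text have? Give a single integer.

Hunk 1: at line 7 remove [jlsk] add [vzcz] -> 11 lines: zoq rqjw nqtji vrkhr imrj mcggy bzfa hyqf vzcz zdp cvuu
Hunk 2: at line 4 remove [mcggy,bzfa,hyqf] add [wjid,nhbyc,ecxs] -> 11 lines: zoq rqjw nqtji vrkhr imrj wjid nhbyc ecxs vzcz zdp cvuu
Hunk 3: at line 7 remove [ecxs,vzcz] add [adhda,yvrgh,gufjm] -> 12 lines: zoq rqjw nqtji vrkhr imrj wjid nhbyc adhda yvrgh gufjm zdp cvuu
Hunk 4: at line 6 remove [nhbyc,adhda,yvrgh] add [qltg] -> 10 lines: zoq rqjw nqtji vrkhr imrj wjid qltg gufjm zdp cvuu
Hunk 5: at line 1 remove [rqjw,nqtji,vrkhr] add [lxkqh,pqai] -> 9 lines: zoq lxkqh pqai imrj wjid qltg gufjm zdp cvuu
Hunk 6: at line 1 remove [pqai,imrj,wjid] add [mjp] -> 7 lines: zoq lxkqh mjp qltg gufjm zdp cvuu
Hunk 7: at line 1 remove [mjp] add [ygmm,gwj] -> 8 lines: zoq lxkqh ygmm gwj qltg gufjm zdp cvuu
Final line count: 8

Answer: 8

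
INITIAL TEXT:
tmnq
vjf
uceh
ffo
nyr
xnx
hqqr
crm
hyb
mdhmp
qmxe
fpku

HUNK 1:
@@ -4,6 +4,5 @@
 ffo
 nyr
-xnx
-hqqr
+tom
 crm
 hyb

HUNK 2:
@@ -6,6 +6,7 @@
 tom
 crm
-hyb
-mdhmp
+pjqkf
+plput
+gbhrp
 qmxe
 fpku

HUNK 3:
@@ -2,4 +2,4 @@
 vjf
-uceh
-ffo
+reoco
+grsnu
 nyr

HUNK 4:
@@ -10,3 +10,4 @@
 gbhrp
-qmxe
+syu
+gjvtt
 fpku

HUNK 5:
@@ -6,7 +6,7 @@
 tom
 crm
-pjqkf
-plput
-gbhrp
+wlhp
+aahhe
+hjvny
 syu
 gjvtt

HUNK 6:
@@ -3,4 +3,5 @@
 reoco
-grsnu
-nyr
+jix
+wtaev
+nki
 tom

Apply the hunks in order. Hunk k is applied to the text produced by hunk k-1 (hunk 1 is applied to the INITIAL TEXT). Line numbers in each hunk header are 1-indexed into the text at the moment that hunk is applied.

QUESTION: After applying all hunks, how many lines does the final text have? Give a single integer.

Hunk 1: at line 4 remove [xnx,hqqr] add [tom] -> 11 lines: tmnq vjf uceh ffo nyr tom crm hyb mdhmp qmxe fpku
Hunk 2: at line 6 remove [hyb,mdhmp] add [pjqkf,plput,gbhrp] -> 12 lines: tmnq vjf uceh ffo nyr tom crm pjqkf plput gbhrp qmxe fpku
Hunk 3: at line 2 remove [uceh,ffo] add [reoco,grsnu] -> 12 lines: tmnq vjf reoco grsnu nyr tom crm pjqkf plput gbhrp qmxe fpku
Hunk 4: at line 10 remove [qmxe] add [syu,gjvtt] -> 13 lines: tmnq vjf reoco grsnu nyr tom crm pjqkf plput gbhrp syu gjvtt fpku
Hunk 5: at line 6 remove [pjqkf,plput,gbhrp] add [wlhp,aahhe,hjvny] -> 13 lines: tmnq vjf reoco grsnu nyr tom crm wlhp aahhe hjvny syu gjvtt fpku
Hunk 6: at line 3 remove [grsnu,nyr] add [jix,wtaev,nki] -> 14 lines: tmnq vjf reoco jix wtaev nki tom crm wlhp aahhe hjvny syu gjvtt fpku
Final line count: 14

Answer: 14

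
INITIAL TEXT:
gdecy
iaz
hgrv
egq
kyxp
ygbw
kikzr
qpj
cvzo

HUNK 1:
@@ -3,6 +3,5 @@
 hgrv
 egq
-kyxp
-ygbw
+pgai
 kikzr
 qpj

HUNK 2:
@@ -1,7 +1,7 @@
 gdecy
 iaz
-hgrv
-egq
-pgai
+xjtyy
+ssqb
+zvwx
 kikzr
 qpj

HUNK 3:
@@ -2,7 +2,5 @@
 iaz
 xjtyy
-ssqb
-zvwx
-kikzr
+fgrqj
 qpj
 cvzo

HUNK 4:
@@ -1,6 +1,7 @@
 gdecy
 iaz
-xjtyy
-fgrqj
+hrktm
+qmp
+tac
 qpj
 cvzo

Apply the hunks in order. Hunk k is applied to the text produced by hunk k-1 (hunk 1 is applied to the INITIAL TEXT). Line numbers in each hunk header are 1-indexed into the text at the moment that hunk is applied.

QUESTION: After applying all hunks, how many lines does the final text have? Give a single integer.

Hunk 1: at line 3 remove [kyxp,ygbw] add [pgai] -> 8 lines: gdecy iaz hgrv egq pgai kikzr qpj cvzo
Hunk 2: at line 1 remove [hgrv,egq,pgai] add [xjtyy,ssqb,zvwx] -> 8 lines: gdecy iaz xjtyy ssqb zvwx kikzr qpj cvzo
Hunk 3: at line 2 remove [ssqb,zvwx,kikzr] add [fgrqj] -> 6 lines: gdecy iaz xjtyy fgrqj qpj cvzo
Hunk 4: at line 1 remove [xjtyy,fgrqj] add [hrktm,qmp,tac] -> 7 lines: gdecy iaz hrktm qmp tac qpj cvzo
Final line count: 7

Answer: 7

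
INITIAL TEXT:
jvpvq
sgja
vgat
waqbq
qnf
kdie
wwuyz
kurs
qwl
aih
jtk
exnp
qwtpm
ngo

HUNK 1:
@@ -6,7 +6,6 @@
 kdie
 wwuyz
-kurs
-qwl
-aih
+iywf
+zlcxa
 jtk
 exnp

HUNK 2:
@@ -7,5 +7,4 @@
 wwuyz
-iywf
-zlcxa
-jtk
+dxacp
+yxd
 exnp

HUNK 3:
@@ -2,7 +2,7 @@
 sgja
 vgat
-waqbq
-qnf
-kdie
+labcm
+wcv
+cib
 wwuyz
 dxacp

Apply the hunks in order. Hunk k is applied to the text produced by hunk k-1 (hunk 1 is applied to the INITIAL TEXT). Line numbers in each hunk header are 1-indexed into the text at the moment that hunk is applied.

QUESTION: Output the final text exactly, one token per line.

Hunk 1: at line 6 remove [kurs,qwl,aih] add [iywf,zlcxa] -> 13 lines: jvpvq sgja vgat waqbq qnf kdie wwuyz iywf zlcxa jtk exnp qwtpm ngo
Hunk 2: at line 7 remove [iywf,zlcxa,jtk] add [dxacp,yxd] -> 12 lines: jvpvq sgja vgat waqbq qnf kdie wwuyz dxacp yxd exnp qwtpm ngo
Hunk 3: at line 2 remove [waqbq,qnf,kdie] add [labcm,wcv,cib] -> 12 lines: jvpvq sgja vgat labcm wcv cib wwuyz dxacp yxd exnp qwtpm ngo

Answer: jvpvq
sgja
vgat
labcm
wcv
cib
wwuyz
dxacp
yxd
exnp
qwtpm
ngo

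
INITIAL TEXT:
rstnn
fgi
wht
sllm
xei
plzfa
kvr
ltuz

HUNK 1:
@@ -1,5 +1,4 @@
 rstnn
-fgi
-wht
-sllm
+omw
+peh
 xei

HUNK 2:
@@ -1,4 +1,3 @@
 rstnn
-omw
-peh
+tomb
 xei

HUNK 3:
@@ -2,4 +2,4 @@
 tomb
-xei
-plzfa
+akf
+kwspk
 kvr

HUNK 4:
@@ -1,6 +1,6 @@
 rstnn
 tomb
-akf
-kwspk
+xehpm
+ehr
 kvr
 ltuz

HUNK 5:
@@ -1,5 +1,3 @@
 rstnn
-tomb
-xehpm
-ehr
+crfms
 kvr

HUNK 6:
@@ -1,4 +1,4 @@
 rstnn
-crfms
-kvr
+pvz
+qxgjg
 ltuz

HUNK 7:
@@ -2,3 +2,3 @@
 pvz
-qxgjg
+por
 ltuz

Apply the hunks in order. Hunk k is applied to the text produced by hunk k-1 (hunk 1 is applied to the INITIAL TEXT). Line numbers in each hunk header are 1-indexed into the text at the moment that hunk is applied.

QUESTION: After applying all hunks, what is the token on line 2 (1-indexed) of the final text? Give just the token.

Hunk 1: at line 1 remove [fgi,wht,sllm] add [omw,peh] -> 7 lines: rstnn omw peh xei plzfa kvr ltuz
Hunk 2: at line 1 remove [omw,peh] add [tomb] -> 6 lines: rstnn tomb xei plzfa kvr ltuz
Hunk 3: at line 2 remove [xei,plzfa] add [akf,kwspk] -> 6 lines: rstnn tomb akf kwspk kvr ltuz
Hunk 4: at line 1 remove [akf,kwspk] add [xehpm,ehr] -> 6 lines: rstnn tomb xehpm ehr kvr ltuz
Hunk 5: at line 1 remove [tomb,xehpm,ehr] add [crfms] -> 4 lines: rstnn crfms kvr ltuz
Hunk 6: at line 1 remove [crfms,kvr] add [pvz,qxgjg] -> 4 lines: rstnn pvz qxgjg ltuz
Hunk 7: at line 2 remove [qxgjg] add [por] -> 4 lines: rstnn pvz por ltuz
Final line 2: pvz

Answer: pvz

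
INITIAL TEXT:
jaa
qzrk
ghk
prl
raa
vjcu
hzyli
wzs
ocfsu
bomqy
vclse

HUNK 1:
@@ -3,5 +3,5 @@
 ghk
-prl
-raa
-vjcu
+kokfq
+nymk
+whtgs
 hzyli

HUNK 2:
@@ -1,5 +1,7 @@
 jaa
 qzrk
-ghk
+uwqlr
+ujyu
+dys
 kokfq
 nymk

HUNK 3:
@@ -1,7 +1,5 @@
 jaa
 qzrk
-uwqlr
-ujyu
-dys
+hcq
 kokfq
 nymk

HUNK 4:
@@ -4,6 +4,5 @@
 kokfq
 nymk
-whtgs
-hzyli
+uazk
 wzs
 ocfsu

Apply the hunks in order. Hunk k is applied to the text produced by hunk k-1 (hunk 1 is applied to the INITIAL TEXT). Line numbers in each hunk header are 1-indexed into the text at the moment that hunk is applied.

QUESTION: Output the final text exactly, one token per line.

Hunk 1: at line 3 remove [prl,raa,vjcu] add [kokfq,nymk,whtgs] -> 11 lines: jaa qzrk ghk kokfq nymk whtgs hzyli wzs ocfsu bomqy vclse
Hunk 2: at line 1 remove [ghk] add [uwqlr,ujyu,dys] -> 13 lines: jaa qzrk uwqlr ujyu dys kokfq nymk whtgs hzyli wzs ocfsu bomqy vclse
Hunk 3: at line 1 remove [uwqlr,ujyu,dys] add [hcq] -> 11 lines: jaa qzrk hcq kokfq nymk whtgs hzyli wzs ocfsu bomqy vclse
Hunk 4: at line 4 remove [whtgs,hzyli] add [uazk] -> 10 lines: jaa qzrk hcq kokfq nymk uazk wzs ocfsu bomqy vclse

Answer: jaa
qzrk
hcq
kokfq
nymk
uazk
wzs
ocfsu
bomqy
vclse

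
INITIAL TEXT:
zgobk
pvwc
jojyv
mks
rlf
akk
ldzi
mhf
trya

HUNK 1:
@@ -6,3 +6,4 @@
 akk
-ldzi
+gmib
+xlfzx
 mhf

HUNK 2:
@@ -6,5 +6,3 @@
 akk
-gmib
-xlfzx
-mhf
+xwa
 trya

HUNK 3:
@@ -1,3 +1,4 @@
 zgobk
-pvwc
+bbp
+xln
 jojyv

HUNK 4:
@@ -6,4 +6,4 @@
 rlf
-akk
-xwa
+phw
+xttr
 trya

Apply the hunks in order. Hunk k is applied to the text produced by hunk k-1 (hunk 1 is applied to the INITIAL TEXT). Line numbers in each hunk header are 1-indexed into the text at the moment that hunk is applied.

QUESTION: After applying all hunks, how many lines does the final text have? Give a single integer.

Answer: 9

Derivation:
Hunk 1: at line 6 remove [ldzi] add [gmib,xlfzx] -> 10 lines: zgobk pvwc jojyv mks rlf akk gmib xlfzx mhf trya
Hunk 2: at line 6 remove [gmib,xlfzx,mhf] add [xwa] -> 8 lines: zgobk pvwc jojyv mks rlf akk xwa trya
Hunk 3: at line 1 remove [pvwc] add [bbp,xln] -> 9 lines: zgobk bbp xln jojyv mks rlf akk xwa trya
Hunk 4: at line 6 remove [akk,xwa] add [phw,xttr] -> 9 lines: zgobk bbp xln jojyv mks rlf phw xttr trya
Final line count: 9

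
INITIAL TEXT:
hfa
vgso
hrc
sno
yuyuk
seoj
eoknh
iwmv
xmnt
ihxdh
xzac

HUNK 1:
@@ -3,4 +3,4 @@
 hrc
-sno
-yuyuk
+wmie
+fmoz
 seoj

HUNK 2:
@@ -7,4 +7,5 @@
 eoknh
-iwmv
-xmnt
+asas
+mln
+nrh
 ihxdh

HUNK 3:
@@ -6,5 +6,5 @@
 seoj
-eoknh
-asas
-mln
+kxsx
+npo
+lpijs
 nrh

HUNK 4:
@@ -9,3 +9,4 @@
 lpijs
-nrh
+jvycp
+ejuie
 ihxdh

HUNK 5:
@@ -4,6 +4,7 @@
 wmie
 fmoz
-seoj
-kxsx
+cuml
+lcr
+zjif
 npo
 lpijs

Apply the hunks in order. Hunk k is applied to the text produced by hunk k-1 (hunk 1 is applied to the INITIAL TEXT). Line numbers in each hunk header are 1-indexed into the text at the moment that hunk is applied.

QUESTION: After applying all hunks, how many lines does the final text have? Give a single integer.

Answer: 14

Derivation:
Hunk 1: at line 3 remove [sno,yuyuk] add [wmie,fmoz] -> 11 lines: hfa vgso hrc wmie fmoz seoj eoknh iwmv xmnt ihxdh xzac
Hunk 2: at line 7 remove [iwmv,xmnt] add [asas,mln,nrh] -> 12 lines: hfa vgso hrc wmie fmoz seoj eoknh asas mln nrh ihxdh xzac
Hunk 3: at line 6 remove [eoknh,asas,mln] add [kxsx,npo,lpijs] -> 12 lines: hfa vgso hrc wmie fmoz seoj kxsx npo lpijs nrh ihxdh xzac
Hunk 4: at line 9 remove [nrh] add [jvycp,ejuie] -> 13 lines: hfa vgso hrc wmie fmoz seoj kxsx npo lpijs jvycp ejuie ihxdh xzac
Hunk 5: at line 4 remove [seoj,kxsx] add [cuml,lcr,zjif] -> 14 lines: hfa vgso hrc wmie fmoz cuml lcr zjif npo lpijs jvycp ejuie ihxdh xzac
Final line count: 14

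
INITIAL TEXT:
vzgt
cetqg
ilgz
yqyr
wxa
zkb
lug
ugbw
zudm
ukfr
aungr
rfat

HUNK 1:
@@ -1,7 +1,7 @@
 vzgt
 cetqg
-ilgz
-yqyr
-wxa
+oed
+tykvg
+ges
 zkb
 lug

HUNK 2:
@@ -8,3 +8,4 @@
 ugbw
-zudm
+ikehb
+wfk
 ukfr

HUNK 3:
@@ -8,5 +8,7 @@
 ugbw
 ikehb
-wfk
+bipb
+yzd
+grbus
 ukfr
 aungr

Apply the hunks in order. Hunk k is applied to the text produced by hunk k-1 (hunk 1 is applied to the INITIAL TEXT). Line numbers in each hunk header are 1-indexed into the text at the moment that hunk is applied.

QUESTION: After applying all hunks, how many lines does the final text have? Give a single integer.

Answer: 15

Derivation:
Hunk 1: at line 1 remove [ilgz,yqyr,wxa] add [oed,tykvg,ges] -> 12 lines: vzgt cetqg oed tykvg ges zkb lug ugbw zudm ukfr aungr rfat
Hunk 2: at line 8 remove [zudm] add [ikehb,wfk] -> 13 lines: vzgt cetqg oed tykvg ges zkb lug ugbw ikehb wfk ukfr aungr rfat
Hunk 3: at line 8 remove [wfk] add [bipb,yzd,grbus] -> 15 lines: vzgt cetqg oed tykvg ges zkb lug ugbw ikehb bipb yzd grbus ukfr aungr rfat
Final line count: 15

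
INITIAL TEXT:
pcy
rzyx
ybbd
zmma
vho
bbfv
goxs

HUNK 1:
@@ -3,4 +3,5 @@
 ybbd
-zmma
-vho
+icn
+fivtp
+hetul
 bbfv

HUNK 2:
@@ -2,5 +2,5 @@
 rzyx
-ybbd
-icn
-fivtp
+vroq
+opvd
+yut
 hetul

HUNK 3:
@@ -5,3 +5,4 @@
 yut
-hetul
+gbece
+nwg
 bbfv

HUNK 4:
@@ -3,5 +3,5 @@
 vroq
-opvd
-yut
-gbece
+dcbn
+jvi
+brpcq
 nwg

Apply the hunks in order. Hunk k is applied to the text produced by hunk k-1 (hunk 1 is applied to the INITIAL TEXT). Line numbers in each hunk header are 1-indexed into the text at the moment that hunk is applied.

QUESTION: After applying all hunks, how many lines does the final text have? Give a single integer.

Answer: 9

Derivation:
Hunk 1: at line 3 remove [zmma,vho] add [icn,fivtp,hetul] -> 8 lines: pcy rzyx ybbd icn fivtp hetul bbfv goxs
Hunk 2: at line 2 remove [ybbd,icn,fivtp] add [vroq,opvd,yut] -> 8 lines: pcy rzyx vroq opvd yut hetul bbfv goxs
Hunk 3: at line 5 remove [hetul] add [gbece,nwg] -> 9 lines: pcy rzyx vroq opvd yut gbece nwg bbfv goxs
Hunk 4: at line 3 remove [opvd,yut,gbece] add [dcbn,jvi,brpcq] -> 9 lines: pcy rzyx vroq dcbn jvi brpcq nwg bbfv goxs
Final line count: 9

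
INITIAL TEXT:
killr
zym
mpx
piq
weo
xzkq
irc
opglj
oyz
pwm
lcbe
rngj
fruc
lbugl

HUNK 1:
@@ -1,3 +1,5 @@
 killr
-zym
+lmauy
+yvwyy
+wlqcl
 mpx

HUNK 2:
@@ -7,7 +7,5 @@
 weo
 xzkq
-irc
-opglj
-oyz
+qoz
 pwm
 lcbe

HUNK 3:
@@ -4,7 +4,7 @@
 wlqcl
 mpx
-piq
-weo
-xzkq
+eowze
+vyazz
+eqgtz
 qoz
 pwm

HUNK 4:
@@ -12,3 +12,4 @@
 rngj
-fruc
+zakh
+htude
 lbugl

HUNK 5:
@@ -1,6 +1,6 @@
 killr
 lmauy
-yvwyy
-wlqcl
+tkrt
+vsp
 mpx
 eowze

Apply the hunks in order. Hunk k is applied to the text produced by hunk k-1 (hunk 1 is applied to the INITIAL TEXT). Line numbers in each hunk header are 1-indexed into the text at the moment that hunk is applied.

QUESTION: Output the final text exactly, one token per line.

Hunk 1: at line 1 remove [zym] add [lmauy,yvwyy,wlqcl] -> 16 lines: killr lmauy yvwyy wlqcl mpx piq weo xzkq irc opglj oyz pwm lcbe rngj fruc lbugl
Hunk 2: at line 7 remove [irc,opglj,oyz] add [qoz] -> 14 lines: killr lmauy yvwyy wlqcl mpx piq weo xzkq qoz pwm lcbe rngj fruc lbugl
Hunk 3: at line 4 remove [piq,weo,xzkq] add [eowze,vyazz,eqgtz] -> 14 lines: killr lmauy yvwyy wlqcl mpx eowze vyazz eqgtz qoz pwm lcbe rngj fruc lbugl
Hunk 4: at line 12 remove [fruc] add [zakh,htude] -> 15 lines: killr lmauy yvwyy wlqcl mpx eowze vyazz eqgtz qoz pwm lcbe rngj zakh htude lbugl
Hunk 5: at line 1 remove [yvwyy,wlqcl] add [tkrt,vsp] -> 15 lines: killr lmauy tkrt vsp mpx eowze vyazz eqgtz qoz pwm lcbe rngj zakh htude lbugl

Answer: killr
lmauy
tkrt
vsp
mpx
eowze
vyazz
eqgtz
qoz
pwm
lcbe
rngj
zakh
htude
lbugl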